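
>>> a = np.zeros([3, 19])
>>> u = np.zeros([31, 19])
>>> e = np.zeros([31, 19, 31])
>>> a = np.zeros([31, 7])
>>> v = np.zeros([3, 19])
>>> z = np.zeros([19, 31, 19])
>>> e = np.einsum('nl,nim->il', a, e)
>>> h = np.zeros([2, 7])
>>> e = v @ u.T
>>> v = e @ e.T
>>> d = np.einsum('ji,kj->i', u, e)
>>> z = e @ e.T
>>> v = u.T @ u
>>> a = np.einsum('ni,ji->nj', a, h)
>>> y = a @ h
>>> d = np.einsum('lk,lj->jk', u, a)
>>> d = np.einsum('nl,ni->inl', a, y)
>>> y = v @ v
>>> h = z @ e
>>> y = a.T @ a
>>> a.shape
(31, 2)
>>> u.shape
(31, 19)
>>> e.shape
(3, 31)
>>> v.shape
(19, 19)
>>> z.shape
(3, 3)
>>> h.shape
(3, 31)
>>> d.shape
(7, 31, 2)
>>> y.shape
(2, 2)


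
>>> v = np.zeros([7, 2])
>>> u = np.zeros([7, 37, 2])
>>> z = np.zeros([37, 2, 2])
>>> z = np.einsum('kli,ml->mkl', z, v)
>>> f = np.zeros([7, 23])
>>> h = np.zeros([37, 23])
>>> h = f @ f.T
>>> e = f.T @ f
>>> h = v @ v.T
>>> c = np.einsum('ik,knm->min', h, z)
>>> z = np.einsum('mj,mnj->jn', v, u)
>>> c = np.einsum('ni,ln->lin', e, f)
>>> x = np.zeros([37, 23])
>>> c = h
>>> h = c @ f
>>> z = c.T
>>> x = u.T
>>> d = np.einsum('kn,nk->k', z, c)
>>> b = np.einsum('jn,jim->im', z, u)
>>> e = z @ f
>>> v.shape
(7, 2)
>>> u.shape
(7, 37, 2)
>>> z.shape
(7, 7)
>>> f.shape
(7, 23)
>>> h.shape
(7, 23)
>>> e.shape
(7, 23)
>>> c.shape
(7, 7)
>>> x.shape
(2, 37, 7)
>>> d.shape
(7,)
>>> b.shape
(37, 2)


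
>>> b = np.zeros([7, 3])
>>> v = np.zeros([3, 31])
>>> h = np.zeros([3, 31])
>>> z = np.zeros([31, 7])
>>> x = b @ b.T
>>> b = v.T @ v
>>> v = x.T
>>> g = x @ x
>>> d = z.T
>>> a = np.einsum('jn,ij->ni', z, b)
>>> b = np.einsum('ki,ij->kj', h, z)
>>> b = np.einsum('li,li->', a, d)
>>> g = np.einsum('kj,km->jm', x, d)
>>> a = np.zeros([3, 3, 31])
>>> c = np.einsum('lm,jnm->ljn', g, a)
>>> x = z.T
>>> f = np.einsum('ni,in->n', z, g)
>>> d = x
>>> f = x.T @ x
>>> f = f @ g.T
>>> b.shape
()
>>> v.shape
(7, 7)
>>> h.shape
(3, 31)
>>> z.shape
(31, 7)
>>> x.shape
(7, 31)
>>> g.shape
(7, 31)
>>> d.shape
(7, 31)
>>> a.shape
(3, 3, 31)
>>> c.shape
(7, 3, 3)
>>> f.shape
(31, 7)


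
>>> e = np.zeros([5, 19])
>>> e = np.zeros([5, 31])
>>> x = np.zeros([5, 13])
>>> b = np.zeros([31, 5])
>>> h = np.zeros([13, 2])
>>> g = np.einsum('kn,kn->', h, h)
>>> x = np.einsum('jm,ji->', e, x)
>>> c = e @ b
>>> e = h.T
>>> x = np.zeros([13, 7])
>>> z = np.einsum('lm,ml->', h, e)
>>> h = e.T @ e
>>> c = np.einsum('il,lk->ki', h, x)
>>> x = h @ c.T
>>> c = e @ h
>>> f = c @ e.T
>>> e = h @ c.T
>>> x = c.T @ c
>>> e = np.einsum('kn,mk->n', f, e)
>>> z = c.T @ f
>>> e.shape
(2,)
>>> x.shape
(13, 13)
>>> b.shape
(31, 5)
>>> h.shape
(13, 13)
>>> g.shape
()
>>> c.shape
(2, 13)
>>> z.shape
(13, 2)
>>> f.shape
(2, 2)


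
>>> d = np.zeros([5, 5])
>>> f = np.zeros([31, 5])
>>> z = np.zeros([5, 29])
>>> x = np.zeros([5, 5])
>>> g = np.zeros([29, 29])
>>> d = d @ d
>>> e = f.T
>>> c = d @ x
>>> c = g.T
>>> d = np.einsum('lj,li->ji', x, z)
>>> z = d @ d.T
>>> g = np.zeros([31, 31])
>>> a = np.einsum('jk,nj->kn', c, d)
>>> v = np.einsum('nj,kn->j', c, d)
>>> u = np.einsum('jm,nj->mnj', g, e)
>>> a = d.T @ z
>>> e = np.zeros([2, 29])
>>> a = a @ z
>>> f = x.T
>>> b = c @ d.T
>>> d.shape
(5, 29)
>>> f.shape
(5, 5)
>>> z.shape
(5, 5)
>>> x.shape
(5, 5)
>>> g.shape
(31, 31)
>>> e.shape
(2, 29)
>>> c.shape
(29, 29)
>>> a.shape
(29, 5)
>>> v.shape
(29,)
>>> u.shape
(31, 5, 31)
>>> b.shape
(29, 5)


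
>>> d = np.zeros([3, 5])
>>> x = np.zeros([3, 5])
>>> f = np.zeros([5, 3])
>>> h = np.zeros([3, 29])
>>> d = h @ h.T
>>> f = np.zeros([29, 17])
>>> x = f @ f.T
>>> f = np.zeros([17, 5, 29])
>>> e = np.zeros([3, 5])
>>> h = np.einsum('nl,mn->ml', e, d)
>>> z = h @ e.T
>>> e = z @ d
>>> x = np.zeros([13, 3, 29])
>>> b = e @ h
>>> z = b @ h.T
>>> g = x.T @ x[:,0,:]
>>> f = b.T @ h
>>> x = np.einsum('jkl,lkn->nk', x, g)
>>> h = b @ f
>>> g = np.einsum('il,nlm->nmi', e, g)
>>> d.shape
(3, 3)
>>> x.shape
(29, 3)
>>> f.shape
(5, 5)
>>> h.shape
(3, 5)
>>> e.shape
(3, 3)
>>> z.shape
(3, 3)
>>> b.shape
(3, 5)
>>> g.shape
(29, 29, 3)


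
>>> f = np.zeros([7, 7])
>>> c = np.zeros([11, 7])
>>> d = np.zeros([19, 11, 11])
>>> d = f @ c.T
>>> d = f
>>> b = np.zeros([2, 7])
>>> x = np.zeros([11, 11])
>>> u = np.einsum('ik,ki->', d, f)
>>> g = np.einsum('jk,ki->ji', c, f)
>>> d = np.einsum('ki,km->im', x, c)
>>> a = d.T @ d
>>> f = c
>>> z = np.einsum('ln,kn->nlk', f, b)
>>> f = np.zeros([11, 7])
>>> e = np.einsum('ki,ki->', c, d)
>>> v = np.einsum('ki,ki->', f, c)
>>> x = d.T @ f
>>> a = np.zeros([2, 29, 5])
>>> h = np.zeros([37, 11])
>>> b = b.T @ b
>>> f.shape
(11, 7)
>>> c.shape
(11, 7)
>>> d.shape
(11, 7)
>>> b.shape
(7, 7)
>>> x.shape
(7, 7)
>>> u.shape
()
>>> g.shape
(11, 7)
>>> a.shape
(2, 29, 5)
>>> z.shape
(7, 11, 2)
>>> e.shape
()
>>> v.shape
()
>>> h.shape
(37, 11)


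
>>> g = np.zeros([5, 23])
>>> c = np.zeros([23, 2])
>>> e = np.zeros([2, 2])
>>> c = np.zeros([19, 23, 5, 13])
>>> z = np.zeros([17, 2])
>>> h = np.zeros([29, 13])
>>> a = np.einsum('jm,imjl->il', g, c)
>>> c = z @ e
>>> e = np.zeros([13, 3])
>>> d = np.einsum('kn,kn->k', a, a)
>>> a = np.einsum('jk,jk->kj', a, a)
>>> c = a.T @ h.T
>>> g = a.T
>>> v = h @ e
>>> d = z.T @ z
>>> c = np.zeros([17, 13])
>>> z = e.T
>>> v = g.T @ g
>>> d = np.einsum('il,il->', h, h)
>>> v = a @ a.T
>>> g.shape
(19, 13)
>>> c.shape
(17, 13)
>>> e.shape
(13, 3)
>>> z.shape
(3, 13)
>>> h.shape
(29, 13)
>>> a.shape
(13, 19)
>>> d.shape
()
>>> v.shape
(13, 13)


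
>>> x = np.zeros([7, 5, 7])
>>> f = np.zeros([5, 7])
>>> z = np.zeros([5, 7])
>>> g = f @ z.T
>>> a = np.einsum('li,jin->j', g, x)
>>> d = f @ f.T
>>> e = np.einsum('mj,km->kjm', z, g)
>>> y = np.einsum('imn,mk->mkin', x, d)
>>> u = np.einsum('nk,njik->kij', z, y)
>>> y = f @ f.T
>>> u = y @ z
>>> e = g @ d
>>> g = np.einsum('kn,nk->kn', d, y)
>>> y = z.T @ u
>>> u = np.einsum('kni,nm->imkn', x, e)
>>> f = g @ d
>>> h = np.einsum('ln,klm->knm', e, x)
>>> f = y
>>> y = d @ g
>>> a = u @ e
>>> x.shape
(7, 5, 7)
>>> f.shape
(7, 7)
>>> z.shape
(5, 7)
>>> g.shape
(5, 5)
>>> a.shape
(7, 5, 7, 5)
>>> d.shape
(5, 5)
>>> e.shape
(5, 5)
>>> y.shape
(5, 5)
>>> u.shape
(7, 5, 7, 5)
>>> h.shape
(7, 5, 7)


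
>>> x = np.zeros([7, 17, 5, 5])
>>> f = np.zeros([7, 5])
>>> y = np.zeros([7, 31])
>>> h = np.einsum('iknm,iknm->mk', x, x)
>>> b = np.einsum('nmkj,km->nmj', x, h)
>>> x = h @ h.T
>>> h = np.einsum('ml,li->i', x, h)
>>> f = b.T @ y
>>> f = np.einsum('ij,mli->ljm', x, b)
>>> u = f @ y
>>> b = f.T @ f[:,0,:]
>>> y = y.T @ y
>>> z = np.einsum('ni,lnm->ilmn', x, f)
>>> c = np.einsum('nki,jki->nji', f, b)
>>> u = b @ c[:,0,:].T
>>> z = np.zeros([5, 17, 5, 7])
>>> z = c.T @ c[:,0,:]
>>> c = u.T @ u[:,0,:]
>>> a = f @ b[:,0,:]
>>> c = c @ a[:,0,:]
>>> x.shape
(5, 5)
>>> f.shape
(17, 5, 7)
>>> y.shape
(31, 31)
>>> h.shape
(17,)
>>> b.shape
(7, 5, 7)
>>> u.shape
(7, 5, 17)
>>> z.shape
(7, 7, 7)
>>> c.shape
(17, 5, 7)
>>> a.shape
(17, 5, 7)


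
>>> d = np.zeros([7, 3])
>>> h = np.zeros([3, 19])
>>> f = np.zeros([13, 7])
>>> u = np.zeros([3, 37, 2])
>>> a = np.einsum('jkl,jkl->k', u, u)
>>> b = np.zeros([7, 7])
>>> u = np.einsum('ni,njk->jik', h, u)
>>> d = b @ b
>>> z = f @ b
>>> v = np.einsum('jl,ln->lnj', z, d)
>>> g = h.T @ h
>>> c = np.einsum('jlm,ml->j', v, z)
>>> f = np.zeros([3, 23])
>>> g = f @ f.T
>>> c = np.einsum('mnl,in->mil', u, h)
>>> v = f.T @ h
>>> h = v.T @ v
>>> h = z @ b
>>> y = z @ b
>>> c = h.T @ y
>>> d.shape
(7, 7)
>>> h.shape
(13, 7)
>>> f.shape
(3, 23)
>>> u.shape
(37, 19, 2)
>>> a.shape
(37,)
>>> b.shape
(7, 7)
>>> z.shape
(13, 7)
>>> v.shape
(23, 19)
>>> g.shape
(3, 3)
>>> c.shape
(7, 7)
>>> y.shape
(13, 7)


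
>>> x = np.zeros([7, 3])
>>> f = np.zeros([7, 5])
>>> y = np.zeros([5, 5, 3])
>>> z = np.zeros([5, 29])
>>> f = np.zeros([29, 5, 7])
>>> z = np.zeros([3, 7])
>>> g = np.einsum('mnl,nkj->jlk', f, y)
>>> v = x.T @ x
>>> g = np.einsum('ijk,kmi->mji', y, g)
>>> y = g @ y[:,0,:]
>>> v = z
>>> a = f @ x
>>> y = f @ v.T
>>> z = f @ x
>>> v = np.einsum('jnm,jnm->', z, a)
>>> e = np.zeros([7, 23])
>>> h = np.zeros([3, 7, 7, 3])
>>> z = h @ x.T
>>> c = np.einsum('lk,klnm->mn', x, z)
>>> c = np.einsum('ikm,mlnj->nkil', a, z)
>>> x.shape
(7, 3)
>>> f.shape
(29, 5, 7)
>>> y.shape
(29, 5, 3)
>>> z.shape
(3, 7, 7, 7)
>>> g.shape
(7, 5, 5)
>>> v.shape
()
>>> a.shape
(29, 5, 3)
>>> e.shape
(7, 23)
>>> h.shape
(3, 7, 7, 3)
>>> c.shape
(7, 5, 29, 7)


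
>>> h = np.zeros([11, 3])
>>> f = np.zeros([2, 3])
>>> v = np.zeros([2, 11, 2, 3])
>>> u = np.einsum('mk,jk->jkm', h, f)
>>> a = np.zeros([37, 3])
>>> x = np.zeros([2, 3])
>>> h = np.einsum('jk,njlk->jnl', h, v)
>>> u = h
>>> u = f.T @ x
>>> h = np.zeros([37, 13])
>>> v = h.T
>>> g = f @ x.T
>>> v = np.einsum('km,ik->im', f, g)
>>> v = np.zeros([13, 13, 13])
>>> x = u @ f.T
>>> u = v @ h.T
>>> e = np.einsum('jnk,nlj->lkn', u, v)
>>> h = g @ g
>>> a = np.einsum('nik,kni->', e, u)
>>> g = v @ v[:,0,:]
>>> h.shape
(2, 2)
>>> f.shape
(2, 3)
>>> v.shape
(13, 13, 13)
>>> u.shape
(13, 13, 37)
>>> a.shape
()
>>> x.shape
(3, 2)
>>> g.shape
(13, 13, 13)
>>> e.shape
(13, 37, 13)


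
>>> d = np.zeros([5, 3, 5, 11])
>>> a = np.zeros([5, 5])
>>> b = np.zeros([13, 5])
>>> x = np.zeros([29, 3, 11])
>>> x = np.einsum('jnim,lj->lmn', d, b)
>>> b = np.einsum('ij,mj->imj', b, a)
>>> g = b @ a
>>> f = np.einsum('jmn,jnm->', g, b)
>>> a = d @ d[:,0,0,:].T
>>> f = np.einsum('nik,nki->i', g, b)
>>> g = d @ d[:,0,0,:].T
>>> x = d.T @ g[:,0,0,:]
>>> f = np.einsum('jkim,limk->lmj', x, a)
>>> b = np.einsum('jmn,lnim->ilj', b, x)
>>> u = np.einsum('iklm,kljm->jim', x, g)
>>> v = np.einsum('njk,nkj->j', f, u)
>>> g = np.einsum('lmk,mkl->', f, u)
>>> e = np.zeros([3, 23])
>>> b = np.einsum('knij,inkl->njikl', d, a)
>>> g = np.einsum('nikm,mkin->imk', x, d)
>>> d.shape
(5, 3, 5, 11)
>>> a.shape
(5, 3, 5, 5)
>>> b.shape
(3, 11, 5, 5, 5)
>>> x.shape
(11, 5, 3, 5)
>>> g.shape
(5, 5, 3)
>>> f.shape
(5, 5, 11)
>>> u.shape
(5, 11, 5)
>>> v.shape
(5,)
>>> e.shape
(3, 23)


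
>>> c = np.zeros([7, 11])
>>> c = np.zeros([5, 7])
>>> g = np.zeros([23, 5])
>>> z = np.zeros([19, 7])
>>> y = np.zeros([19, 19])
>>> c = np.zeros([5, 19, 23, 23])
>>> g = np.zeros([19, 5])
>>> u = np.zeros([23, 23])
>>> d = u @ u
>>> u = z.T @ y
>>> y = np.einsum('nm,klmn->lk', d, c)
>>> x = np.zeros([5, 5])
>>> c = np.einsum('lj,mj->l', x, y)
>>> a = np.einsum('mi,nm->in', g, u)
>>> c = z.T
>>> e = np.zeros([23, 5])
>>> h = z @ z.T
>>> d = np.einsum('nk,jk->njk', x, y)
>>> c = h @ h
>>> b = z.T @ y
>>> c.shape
(19, 19)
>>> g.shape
(19, 5)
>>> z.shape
(19, 7)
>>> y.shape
(19, 5)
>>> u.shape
(7, 19)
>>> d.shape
(5, 19, 5)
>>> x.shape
(5, 5)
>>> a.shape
(5, 7)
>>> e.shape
(23, 5)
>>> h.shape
(19, 19)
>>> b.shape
(7, 5)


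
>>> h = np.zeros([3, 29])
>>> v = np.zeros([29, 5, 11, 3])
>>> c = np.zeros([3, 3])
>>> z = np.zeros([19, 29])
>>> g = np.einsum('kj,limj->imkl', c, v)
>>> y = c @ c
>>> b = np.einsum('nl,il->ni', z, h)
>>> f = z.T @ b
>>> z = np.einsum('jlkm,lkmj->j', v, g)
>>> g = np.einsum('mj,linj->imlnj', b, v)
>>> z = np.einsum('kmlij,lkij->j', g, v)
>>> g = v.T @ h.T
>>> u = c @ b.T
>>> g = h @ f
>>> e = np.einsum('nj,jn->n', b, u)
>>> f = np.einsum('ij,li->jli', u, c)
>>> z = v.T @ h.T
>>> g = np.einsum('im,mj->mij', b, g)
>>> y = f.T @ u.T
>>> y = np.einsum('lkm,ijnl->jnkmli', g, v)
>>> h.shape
(3, 29)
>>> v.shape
(29, 5, 11, 3)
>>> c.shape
(3, 3)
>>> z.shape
(3, 11, 5, 3)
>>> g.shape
(3, 19, 3)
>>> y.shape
(5, 11, 19, 3, 3, 29)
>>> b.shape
(19, 3)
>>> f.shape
(19, 3, 3)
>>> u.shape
(3, 19)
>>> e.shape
(19,)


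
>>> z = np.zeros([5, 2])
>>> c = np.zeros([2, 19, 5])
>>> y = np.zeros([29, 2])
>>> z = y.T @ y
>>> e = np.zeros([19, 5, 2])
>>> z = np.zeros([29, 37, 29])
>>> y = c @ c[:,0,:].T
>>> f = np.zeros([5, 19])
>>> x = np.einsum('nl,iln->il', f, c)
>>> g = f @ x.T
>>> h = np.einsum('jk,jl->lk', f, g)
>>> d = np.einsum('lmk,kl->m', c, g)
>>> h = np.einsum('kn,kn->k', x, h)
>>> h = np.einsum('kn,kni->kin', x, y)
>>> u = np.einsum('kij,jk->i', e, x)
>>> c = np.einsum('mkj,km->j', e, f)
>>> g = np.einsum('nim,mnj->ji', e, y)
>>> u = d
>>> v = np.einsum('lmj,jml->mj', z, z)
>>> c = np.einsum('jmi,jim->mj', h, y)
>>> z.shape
(29, 37, 29)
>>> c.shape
(2, 2)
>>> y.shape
(2, 19, 2)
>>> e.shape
(19, 5, 2)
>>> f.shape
(5, 19)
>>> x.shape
(2, 19)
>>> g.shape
(2, 5)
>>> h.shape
(2, 2, 19)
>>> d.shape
(19,)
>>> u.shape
(19,)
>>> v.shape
(37, 29)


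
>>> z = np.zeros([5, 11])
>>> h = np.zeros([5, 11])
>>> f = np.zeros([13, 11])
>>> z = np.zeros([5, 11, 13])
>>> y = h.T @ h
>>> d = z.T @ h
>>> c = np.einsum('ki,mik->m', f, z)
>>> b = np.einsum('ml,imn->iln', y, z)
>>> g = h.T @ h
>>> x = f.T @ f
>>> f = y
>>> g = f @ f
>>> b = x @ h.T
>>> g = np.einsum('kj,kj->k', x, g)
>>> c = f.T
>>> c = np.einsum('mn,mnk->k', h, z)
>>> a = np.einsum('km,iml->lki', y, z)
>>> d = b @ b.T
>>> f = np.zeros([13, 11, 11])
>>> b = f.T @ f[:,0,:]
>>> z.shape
(5, 11, 13)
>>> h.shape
(5, 11)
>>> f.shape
(13, 11, 11)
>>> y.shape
(11, 11)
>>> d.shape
(11, 11)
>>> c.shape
(13,)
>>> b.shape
(11, 11, 11)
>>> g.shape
(11,)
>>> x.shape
(11, 11)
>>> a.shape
(13, 11, 5)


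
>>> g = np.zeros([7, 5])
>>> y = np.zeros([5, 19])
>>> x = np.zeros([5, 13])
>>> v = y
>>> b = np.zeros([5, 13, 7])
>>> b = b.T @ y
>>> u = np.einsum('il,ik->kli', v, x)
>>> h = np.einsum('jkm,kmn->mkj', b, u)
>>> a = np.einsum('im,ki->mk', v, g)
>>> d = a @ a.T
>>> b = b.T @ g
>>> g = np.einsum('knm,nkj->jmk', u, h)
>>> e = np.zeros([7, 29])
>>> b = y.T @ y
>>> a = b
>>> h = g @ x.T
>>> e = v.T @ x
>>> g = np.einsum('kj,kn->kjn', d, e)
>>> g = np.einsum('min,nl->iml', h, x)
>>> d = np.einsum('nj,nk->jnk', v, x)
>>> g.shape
(5, 7, 13)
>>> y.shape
(5, 19)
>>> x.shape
(5, 13)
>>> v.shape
(5, 19)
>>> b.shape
(19, 19)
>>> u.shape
(13, 19, 5)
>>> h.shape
(7, 5, 5)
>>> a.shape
(19, 19)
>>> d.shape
(19, 5, 13)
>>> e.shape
(19, 13)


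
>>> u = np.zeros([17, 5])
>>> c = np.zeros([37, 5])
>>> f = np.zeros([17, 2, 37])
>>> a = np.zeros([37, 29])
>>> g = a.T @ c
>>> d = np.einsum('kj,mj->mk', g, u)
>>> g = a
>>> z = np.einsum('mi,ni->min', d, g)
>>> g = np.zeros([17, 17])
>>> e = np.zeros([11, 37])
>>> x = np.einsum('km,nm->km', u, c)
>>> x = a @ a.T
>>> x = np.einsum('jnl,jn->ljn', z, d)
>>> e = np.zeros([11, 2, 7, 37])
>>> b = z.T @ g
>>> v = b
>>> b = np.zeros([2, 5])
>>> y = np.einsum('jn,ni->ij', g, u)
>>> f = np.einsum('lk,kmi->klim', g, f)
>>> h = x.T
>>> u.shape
(17, 5)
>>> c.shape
(37, 5)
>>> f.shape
(17, 17, 37, 2)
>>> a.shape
(37, 29)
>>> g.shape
(17, 17)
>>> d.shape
(17, 29)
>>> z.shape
(17, 29, 37)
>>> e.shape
(11, 2, 7, 37)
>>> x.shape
(37, 17, 29)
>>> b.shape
(2, 5)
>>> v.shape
(37, 29, 17)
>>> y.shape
(5, 17)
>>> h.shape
(29, 17, 37)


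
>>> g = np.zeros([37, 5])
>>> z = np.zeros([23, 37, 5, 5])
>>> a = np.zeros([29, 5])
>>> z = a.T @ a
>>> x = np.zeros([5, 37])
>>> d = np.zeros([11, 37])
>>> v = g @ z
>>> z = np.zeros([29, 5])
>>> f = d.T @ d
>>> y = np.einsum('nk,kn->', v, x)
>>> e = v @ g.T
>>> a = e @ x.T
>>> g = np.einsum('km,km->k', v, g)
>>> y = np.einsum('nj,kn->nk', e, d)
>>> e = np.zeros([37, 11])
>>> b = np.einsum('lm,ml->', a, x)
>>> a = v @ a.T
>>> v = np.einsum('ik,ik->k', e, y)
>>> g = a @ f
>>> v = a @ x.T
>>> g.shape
(37, 37)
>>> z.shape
(29, 5)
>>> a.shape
(37, 37)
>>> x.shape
(5, 37)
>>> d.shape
(11, 37)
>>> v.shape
(37, 5)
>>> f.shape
(37, 37)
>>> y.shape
(37, 11)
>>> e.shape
(37, 11)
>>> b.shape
()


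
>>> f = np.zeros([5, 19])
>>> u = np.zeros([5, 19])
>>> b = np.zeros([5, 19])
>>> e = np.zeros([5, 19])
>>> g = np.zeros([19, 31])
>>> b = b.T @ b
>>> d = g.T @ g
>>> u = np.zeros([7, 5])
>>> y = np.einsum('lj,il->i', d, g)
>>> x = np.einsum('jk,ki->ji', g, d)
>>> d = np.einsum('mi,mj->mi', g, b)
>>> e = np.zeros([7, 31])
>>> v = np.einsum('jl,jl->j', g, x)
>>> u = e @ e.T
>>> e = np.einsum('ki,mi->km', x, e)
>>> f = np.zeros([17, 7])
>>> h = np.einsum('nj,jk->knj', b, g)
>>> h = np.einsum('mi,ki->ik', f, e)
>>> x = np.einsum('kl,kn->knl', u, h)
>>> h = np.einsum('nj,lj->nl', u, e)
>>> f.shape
(17, 7)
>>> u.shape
(7, 7)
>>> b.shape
(19, 19)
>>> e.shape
(19, 7)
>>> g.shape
(19, 31)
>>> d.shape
(19, 31)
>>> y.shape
(19,)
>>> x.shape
(7, 19, 7)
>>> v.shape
(19,)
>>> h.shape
(7, 19)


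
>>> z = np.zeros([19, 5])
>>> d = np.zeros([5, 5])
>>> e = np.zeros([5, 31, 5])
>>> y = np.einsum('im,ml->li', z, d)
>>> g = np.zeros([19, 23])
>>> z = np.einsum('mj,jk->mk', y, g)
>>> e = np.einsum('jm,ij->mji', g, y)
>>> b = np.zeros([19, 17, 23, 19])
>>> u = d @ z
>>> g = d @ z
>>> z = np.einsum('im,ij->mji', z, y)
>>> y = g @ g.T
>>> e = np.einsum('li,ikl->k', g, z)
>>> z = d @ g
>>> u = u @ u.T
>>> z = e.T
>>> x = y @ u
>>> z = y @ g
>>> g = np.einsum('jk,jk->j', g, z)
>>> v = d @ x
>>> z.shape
(5, 23)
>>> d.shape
(5, 5)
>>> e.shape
(19,)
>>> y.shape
(5, 5)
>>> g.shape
(5,)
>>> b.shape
(19, 17, 23, 19)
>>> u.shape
(5, 5)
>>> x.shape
(5, 5)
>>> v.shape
(5, 5)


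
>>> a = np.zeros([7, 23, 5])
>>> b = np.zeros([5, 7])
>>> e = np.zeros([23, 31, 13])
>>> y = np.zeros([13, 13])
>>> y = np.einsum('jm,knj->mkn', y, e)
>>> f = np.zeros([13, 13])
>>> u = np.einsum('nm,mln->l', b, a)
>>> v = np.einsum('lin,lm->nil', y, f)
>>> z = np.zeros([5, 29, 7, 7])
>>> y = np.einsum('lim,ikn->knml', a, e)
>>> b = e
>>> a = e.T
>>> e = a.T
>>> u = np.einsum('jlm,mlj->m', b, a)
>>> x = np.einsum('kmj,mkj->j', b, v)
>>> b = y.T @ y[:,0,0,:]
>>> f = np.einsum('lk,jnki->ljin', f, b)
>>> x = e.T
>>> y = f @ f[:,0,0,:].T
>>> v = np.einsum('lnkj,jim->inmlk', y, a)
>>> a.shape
(13, 31, 23)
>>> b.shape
(7, 5, 13, 7)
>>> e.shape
(23, 31, 13)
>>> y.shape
(13, 7, 7, 13)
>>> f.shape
(13, 7, 7, 5)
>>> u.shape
(13,)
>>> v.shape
(31, 7, 23, 13, 7)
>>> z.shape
(5, 29, 7, 7)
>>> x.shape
(13, 31, 23)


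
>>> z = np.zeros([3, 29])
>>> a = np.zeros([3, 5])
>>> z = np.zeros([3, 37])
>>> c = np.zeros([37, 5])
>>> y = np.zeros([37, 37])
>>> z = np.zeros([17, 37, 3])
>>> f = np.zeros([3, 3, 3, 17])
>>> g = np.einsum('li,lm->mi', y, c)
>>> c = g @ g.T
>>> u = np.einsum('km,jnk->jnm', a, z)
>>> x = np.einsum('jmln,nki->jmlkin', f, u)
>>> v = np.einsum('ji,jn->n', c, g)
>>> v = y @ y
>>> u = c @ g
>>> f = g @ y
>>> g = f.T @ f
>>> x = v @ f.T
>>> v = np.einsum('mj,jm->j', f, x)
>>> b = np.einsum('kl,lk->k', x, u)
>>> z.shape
(17, 37, 3)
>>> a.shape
(3, 5)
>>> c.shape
(5, 5)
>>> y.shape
(37, 37)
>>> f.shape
(5, 37)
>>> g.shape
(37, 37)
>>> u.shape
(5, 37)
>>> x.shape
(37, 5)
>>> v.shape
(37,)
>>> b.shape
(37,)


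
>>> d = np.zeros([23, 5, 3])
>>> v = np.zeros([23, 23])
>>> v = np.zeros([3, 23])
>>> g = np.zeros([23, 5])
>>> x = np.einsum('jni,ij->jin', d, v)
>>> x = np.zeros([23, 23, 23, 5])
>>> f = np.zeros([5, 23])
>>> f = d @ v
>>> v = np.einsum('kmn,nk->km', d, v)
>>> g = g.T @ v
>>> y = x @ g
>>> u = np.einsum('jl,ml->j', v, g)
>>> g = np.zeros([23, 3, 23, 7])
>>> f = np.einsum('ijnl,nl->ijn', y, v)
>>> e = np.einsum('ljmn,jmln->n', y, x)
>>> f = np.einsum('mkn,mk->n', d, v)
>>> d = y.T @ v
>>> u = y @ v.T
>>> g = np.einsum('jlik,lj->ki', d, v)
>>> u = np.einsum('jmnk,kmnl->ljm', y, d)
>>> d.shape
(5, 23, 23, 5)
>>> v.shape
(23, 5)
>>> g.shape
(5, 23)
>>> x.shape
(23, 23, 23, 5)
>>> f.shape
(3,)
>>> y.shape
(23, 23, 23, 5)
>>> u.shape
(5, 23, 23)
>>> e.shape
(5,)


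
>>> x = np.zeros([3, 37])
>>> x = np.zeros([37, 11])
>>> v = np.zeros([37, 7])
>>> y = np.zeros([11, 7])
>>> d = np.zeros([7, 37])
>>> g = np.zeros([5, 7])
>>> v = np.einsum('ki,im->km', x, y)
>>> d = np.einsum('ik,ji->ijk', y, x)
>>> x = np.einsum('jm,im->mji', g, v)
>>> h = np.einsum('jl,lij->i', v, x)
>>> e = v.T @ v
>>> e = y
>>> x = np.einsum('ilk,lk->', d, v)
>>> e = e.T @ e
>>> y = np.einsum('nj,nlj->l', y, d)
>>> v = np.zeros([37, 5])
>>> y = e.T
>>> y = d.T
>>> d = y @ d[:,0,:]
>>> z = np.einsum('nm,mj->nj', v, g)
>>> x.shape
()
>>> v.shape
(37, 5)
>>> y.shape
(7, 37, 11)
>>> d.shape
(7, 37, 7)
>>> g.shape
(5, 7)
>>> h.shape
(5,)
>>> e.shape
(7, 7)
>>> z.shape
(37, 7)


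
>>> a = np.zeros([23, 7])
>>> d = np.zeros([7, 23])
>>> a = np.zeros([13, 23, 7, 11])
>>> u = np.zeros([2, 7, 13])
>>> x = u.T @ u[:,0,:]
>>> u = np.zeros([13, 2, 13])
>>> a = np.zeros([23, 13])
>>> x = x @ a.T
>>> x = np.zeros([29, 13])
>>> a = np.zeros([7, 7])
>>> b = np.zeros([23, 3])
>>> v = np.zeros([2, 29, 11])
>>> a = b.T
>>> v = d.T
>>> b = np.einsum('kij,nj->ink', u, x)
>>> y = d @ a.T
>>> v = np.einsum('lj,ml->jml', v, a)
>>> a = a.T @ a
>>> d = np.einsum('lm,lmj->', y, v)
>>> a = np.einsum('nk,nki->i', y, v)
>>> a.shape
(23,)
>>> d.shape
()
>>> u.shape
(13, 2, 13)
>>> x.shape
(29, 13)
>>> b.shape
(2, 29, 13)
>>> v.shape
(7, 3, 23)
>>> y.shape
(7, 3)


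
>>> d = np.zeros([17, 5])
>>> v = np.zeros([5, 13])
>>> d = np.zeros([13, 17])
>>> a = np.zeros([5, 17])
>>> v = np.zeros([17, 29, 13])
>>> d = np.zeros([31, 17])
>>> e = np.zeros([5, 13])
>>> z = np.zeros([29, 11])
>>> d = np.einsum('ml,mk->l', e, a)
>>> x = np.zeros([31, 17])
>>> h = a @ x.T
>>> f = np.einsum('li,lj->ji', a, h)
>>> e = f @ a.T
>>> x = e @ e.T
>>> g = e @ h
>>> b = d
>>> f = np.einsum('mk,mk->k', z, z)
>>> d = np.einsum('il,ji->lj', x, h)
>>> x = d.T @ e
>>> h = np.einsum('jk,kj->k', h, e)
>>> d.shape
(31, 5)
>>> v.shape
(17, 29, 13)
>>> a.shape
(5, 17)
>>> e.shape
(31, 5)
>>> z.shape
(29, 11)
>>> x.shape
(5, 5)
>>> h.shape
(31,)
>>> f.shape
(11,)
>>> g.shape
(31, 31)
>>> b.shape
(13,)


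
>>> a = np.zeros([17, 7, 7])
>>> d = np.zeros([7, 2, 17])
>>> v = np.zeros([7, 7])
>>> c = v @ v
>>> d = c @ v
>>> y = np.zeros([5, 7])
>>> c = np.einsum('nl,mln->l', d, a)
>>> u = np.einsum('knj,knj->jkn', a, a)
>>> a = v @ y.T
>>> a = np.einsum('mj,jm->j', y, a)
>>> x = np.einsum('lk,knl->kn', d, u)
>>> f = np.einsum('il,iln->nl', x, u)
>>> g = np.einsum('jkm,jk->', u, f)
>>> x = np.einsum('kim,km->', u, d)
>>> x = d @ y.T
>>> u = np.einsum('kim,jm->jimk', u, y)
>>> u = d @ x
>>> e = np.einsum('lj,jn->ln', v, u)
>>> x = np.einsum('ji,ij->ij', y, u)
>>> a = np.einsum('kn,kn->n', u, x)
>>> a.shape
(5,)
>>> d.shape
(7, 7)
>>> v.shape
(7, 7)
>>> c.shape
(7,)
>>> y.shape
(5, 7)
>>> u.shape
(7, 5)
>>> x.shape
(7, 5)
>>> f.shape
(7, 17)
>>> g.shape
()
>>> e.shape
(7, 5)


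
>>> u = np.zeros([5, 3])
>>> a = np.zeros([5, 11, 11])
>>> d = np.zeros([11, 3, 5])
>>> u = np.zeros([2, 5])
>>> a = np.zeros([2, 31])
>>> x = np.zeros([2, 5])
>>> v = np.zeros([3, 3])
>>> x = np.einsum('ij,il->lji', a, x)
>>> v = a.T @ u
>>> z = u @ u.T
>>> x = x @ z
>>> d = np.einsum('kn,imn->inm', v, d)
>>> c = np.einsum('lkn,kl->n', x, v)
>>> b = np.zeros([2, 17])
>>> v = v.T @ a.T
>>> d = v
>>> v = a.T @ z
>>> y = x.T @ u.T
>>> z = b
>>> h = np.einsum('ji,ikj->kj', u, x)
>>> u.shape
(2, 5)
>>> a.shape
(2, 31)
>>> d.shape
(5, 2)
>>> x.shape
(5, 31, 2)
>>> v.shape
(31, 2)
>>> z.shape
(2, 17)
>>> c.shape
(2,)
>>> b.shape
(2, 17)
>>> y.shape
(2, 31, 2)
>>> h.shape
(31, 2)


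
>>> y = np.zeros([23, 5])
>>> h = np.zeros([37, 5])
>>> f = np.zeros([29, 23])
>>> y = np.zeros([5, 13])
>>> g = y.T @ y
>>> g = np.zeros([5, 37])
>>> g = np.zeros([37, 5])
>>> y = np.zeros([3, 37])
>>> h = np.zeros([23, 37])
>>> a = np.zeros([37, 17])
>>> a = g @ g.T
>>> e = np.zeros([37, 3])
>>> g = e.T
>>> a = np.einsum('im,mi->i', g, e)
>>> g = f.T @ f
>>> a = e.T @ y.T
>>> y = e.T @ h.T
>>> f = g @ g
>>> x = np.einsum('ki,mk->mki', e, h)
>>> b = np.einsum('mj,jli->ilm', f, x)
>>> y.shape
(3, 23)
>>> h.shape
(23, 37)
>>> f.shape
(23, 23)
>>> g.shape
(23, 23)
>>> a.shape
(3, 3)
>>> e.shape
(37, 3)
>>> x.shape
(23, 37, 3)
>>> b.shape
(3, 37, 23)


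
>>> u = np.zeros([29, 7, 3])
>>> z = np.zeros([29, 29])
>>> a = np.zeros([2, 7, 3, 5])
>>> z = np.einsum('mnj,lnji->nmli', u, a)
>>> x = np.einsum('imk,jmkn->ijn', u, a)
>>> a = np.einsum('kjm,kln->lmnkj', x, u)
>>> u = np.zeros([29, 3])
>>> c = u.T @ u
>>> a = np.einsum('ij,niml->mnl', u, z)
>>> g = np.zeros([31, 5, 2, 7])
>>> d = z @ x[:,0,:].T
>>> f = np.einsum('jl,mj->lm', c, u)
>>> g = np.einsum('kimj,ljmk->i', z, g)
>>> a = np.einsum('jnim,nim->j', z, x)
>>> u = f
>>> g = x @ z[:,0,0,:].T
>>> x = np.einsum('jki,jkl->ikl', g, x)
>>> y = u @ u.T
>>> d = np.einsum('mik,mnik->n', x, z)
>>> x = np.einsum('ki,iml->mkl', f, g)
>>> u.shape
(3, 29)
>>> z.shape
(7, 29, 2, 5)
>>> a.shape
(7,)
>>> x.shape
(2, 3, 7)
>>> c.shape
(3, 3)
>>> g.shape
(29, 2, 7)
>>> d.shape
(29,)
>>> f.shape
(3, 29)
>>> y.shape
(3, 3)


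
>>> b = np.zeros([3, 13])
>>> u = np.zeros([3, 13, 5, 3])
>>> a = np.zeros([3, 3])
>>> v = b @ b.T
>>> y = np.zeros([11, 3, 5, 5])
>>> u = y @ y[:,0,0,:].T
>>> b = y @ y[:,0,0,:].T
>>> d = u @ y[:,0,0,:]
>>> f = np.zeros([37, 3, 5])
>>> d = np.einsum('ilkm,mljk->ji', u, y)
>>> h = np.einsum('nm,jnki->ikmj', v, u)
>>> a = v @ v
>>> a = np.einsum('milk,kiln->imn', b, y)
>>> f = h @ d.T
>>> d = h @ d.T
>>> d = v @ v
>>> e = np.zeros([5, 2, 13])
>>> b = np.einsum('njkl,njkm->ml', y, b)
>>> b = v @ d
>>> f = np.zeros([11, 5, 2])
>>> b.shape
(3, 3)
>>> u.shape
(11, 3, 5, 11)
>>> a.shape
(3, 11, 5)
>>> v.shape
(3, 3)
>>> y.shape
(11, 3, 5, 5)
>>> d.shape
(3, 3)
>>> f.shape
(11, 5, 2)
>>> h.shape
(11, 5, 3, 11)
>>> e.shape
(5, 2, 13)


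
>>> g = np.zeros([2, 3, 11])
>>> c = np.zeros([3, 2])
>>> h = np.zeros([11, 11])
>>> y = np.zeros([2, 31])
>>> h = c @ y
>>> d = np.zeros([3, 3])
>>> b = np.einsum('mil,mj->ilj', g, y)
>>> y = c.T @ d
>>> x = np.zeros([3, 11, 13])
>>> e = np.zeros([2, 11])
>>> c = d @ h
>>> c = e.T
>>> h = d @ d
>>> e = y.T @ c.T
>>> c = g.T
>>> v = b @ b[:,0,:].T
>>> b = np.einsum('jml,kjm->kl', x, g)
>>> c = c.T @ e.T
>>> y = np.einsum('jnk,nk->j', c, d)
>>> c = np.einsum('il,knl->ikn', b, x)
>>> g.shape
(2, 3, 11)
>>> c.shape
(2, 3, 11)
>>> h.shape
(3, 3)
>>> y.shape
(2,)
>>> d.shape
(3, 3)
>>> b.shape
(2, 13)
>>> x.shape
(3, 11, 13)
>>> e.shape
(3, 11)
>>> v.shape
(3, 11, 3)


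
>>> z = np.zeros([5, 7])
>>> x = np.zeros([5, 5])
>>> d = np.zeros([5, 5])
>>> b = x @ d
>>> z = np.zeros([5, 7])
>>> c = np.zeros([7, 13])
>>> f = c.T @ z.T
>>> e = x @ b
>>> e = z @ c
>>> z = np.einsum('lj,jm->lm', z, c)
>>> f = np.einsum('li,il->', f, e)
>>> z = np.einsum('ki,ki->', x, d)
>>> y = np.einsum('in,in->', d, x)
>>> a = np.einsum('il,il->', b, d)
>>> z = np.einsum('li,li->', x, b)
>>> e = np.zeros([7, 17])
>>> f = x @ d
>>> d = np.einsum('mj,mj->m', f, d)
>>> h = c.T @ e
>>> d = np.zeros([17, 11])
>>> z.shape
()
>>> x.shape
(5, 5)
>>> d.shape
(17, 11)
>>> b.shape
(5, 5)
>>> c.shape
(7, 13)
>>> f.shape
(5, 5)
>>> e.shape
(7, 17)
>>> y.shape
()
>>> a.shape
()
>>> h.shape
(13, 17)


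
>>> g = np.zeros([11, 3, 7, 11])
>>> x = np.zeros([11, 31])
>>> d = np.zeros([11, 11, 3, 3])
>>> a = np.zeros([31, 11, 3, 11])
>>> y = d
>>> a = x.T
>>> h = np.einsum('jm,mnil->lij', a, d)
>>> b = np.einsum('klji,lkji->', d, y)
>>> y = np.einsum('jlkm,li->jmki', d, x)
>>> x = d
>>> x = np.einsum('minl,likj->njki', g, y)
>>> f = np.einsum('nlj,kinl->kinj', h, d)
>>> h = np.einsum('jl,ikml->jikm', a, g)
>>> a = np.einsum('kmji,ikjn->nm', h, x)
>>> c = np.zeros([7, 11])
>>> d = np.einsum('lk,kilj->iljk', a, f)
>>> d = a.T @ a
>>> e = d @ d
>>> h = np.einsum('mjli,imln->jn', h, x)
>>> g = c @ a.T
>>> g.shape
(7, 3)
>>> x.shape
(7, 31, 3, 3)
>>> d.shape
(11, 11)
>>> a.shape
(3, 11)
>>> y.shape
(11, 3, 3, 31)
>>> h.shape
(11, 3)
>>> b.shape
()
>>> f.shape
(11, 11, 3, 31)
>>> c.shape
(7, 11)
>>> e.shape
(11, 11)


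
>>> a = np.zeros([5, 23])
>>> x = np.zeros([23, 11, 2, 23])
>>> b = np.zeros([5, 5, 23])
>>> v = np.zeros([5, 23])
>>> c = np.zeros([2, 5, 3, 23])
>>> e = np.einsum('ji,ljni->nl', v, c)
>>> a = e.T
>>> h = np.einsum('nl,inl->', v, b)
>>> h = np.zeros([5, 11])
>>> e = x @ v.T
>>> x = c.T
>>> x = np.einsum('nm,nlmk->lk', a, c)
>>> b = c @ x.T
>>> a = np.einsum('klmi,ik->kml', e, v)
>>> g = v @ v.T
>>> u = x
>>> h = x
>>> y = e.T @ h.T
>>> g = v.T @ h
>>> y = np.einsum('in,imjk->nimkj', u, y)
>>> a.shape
(23, 2, 11)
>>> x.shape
(5, 23)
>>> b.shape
(2, 5, 3, 5)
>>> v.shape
(5, 23)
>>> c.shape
(2, 5, 3, 23)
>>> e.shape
(23, 11, 2, 5)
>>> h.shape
(5, 23)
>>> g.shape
(23, 23)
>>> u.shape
(5, 23)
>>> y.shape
(23, 5, 2, 5, 11)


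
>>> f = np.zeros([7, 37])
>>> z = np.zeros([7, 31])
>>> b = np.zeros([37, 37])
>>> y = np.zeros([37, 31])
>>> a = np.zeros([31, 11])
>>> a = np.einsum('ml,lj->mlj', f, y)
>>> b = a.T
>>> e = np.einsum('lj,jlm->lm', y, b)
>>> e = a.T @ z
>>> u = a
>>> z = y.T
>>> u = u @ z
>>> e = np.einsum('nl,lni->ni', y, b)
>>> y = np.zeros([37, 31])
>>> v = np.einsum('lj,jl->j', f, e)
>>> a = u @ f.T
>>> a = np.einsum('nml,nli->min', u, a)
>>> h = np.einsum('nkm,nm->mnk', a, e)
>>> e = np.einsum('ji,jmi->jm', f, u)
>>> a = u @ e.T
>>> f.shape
(7, 37)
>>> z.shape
(31, 37)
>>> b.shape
(31, 37, 7)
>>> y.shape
(37, 31)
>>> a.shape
(7, 37, 7)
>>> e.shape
(7, 37)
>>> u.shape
(7, 37, 37)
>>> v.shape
(37,)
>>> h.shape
(7, 37, 7)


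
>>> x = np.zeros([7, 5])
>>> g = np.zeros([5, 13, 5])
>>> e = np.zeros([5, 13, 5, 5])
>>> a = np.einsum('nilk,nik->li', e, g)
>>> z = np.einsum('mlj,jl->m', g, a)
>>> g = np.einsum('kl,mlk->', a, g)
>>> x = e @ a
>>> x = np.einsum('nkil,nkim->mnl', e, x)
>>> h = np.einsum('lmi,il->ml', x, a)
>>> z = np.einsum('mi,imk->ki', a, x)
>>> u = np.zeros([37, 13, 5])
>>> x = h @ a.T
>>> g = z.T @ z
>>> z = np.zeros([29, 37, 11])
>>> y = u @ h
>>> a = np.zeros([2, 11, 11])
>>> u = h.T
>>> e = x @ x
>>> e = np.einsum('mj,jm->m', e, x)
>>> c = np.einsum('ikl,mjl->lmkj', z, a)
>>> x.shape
(5, 5)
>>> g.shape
(13, 13)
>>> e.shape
(5,)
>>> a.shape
(2, 11, 11)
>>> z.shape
(29, 37, 11)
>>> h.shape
(5, 13)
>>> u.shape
(13, 5)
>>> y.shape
(37, 13, 13)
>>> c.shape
(11, 2, 37, 11)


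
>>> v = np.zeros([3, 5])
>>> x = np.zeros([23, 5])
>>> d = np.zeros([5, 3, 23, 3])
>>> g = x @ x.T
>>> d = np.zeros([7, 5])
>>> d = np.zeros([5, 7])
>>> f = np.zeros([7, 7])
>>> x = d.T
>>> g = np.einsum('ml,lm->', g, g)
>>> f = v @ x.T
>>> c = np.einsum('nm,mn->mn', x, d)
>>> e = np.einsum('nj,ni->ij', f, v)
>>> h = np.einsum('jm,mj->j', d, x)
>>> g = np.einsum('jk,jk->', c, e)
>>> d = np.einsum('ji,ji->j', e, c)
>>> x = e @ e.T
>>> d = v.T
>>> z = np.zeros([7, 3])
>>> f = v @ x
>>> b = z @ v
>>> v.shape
(3, 5)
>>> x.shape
(5, 5)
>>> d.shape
(5, 3)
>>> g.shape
()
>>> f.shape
(3, 5)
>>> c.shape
(5, 7)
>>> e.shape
(5, 7)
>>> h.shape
(5,)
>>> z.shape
(7, 3)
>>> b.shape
(7, 5)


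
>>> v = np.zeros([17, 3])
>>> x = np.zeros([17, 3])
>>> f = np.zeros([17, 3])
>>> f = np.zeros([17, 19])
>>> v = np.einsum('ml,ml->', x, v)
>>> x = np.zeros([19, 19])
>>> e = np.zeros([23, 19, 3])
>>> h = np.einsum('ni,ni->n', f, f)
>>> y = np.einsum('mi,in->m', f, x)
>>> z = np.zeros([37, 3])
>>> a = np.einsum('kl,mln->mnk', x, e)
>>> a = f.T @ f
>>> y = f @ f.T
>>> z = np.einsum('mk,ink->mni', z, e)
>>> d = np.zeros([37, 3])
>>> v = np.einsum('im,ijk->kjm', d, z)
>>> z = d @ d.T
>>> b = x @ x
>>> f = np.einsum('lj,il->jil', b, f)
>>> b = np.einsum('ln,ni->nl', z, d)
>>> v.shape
(23, 19, 3)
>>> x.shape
(19, 19)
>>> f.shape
(19, 17, 19)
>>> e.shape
(23, 19, 3)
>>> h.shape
(17,)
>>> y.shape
(17, 17)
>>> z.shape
(37, 37)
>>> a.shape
(19, 19)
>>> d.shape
(37, 3)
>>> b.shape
(37, 37)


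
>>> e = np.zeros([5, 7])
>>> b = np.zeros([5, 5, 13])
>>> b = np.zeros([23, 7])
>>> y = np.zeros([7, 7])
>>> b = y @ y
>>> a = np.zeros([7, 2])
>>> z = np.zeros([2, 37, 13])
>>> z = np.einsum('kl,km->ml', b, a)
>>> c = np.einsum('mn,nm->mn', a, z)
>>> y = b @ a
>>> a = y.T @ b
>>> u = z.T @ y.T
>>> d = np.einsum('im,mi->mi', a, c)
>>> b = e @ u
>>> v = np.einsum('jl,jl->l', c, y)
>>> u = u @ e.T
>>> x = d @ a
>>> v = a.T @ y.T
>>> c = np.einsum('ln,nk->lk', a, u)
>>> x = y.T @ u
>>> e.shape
(5, 7)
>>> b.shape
(5, 7)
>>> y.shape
(7, 2)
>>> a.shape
(2, 7)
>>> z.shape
(2, 7)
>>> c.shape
(2, 5)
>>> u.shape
(7, 5)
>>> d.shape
(7, 2)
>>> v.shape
(7, 7)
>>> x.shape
(2, 5)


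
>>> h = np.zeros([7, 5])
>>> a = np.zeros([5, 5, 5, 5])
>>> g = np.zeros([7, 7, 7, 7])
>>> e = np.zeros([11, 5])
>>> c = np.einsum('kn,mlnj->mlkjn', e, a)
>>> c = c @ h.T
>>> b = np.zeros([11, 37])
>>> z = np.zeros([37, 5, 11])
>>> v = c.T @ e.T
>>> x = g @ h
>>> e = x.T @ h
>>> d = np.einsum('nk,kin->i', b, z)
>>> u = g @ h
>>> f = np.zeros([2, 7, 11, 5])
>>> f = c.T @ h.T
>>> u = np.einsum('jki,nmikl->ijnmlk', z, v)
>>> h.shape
(7, 5)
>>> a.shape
(5, 5, 5, 5)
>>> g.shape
(7, 7, 7, 7)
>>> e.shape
(5, 7, 7, 5)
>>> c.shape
(5, 5, 11, 5, 7)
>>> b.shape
(11, 37)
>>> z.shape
(37, 5, 11)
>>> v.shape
(7, 5, 11, 5, 11)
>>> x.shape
(7, 7, 7, 5)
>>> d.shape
(5,)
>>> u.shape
(11, 37, 7, 5, 11, 5)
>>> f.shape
(7, 5, 11, 5, 7)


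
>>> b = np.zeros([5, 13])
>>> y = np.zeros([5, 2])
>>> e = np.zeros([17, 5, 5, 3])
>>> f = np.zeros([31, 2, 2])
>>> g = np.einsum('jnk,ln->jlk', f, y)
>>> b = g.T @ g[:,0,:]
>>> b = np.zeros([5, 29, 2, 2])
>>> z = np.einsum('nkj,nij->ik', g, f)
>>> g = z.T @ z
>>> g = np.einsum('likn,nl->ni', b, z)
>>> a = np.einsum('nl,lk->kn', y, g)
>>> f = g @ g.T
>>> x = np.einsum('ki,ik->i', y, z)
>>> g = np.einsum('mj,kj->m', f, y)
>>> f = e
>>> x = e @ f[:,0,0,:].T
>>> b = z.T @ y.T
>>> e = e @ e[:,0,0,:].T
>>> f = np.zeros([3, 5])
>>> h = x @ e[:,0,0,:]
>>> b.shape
(5, 5)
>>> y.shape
(5, 2)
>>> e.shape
(17, 5, 5, 17)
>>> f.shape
(3, 5)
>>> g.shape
(2,)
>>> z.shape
(2, 5)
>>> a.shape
(29, 5)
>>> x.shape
(17, 5, 5, 17)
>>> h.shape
(17, 5, 5, 17)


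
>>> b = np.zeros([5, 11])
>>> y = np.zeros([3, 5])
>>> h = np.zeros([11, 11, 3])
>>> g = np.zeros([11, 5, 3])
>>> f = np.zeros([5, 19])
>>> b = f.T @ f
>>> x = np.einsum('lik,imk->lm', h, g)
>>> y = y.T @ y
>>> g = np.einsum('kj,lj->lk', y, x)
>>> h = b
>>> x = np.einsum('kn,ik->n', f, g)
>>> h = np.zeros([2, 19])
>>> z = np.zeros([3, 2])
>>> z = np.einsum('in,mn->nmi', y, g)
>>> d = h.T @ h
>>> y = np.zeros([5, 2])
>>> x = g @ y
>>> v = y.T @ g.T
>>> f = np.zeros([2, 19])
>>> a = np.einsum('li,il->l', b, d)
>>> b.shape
(19, 19)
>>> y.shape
(5, 2)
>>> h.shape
(2, 19)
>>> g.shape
(11, 5)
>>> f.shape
(2, 19)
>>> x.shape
(11, 2)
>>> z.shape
(5, 11, 5)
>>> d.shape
(19, 19)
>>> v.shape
(2, 11)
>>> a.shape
(19,)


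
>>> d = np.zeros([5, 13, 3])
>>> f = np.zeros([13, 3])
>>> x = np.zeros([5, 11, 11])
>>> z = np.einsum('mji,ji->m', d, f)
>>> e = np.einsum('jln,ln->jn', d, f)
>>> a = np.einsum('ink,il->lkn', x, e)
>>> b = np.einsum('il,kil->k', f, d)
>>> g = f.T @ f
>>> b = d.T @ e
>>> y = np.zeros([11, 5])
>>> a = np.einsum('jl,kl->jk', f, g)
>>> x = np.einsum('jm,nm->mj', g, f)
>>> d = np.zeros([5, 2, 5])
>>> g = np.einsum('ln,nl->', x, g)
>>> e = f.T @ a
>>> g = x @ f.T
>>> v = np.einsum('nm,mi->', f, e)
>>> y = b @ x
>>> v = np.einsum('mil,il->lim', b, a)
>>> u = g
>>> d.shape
(5, 2, 5)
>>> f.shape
(13, 3)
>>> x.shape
(3, 3)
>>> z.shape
(5,)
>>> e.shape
(3, 3)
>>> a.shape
(13, 3)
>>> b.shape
(3, 13, 3)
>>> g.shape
(3, 13)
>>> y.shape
(3, 13, 3)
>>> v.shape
(3, 13, 3)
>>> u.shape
(3, 13)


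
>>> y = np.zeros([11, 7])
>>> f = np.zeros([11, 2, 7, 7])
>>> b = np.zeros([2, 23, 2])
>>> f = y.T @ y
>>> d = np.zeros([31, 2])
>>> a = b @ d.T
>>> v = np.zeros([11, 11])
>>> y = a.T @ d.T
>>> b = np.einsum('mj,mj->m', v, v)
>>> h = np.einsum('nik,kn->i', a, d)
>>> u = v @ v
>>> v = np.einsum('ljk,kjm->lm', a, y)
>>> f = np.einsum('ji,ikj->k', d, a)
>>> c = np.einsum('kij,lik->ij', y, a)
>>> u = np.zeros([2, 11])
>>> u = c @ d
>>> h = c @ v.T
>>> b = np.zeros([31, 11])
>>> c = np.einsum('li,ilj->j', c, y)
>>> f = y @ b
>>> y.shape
(31, 23, 31)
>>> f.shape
(31, 23, 11)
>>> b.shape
(31, 11)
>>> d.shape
(31, 2)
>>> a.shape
(2, 23, 31)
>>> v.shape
(2, 31)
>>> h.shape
(23, 2)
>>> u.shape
(23, 2)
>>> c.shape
(31,)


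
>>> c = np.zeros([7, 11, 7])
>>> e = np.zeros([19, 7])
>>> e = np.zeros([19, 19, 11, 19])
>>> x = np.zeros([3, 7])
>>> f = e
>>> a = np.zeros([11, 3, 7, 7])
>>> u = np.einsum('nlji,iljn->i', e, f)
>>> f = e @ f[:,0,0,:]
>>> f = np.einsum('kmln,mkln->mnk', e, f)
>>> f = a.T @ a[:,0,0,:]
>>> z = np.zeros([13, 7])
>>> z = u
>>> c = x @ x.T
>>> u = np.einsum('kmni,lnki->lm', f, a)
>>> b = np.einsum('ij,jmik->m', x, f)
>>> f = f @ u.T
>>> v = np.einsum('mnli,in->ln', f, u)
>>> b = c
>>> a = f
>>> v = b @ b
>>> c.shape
(3, 3)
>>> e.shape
(19, 19, 11, 19)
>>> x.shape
(3, 7)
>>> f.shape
(7, 7, 3, 11)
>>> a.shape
(7, 7, 3, 11)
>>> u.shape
(11, 7)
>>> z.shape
(19,)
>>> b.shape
(3, 3)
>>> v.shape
(3, 3)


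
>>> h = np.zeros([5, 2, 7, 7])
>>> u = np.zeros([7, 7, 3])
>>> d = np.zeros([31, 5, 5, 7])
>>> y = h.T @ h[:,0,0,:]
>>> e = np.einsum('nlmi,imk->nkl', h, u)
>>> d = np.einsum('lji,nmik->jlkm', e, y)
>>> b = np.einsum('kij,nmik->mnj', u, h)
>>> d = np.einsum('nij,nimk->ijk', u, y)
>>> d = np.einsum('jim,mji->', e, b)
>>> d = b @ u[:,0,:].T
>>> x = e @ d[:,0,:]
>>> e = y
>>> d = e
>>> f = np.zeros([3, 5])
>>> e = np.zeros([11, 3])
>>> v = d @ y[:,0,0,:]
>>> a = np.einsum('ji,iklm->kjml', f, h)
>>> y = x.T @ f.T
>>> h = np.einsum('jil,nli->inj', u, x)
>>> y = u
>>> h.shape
(7, 5, 7)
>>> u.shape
(7, 7, 3)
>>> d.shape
(7, 7, 2, 7)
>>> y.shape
(7, 7, 3)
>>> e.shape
(11, 3)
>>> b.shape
(2, 5, 3)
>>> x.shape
(5, 3, 7)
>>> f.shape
(3, 5)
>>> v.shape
(7, 7, 2, 7)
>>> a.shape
(2, 3, 7, 7)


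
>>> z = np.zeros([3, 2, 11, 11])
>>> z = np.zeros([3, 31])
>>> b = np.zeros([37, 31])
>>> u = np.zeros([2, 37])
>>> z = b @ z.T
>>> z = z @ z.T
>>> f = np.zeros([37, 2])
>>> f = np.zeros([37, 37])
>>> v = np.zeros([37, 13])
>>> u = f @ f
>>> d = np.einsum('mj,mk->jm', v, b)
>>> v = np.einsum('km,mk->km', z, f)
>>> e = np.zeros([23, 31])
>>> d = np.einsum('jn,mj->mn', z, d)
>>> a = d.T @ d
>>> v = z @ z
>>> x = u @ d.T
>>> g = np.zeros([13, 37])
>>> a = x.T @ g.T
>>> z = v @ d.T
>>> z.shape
(37, 13)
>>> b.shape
(37, 31)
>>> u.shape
(37, 37)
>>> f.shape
(37, 37)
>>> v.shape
(37, 37)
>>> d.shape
(13, 37)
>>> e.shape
(23, 31)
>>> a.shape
(13, 13)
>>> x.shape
(37, 13)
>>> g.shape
(13, 37)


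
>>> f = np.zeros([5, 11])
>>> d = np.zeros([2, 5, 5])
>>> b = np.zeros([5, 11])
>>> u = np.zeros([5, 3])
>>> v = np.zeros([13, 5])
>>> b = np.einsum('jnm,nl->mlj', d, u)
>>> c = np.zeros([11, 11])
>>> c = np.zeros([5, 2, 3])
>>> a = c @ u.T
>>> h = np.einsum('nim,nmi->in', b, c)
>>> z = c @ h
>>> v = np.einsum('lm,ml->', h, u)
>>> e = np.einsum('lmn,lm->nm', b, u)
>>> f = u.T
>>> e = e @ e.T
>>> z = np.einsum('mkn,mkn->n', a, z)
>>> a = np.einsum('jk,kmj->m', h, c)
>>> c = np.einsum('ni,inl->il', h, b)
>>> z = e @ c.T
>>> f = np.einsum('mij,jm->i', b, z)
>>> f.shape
(3,)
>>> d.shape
(2, 5, 5)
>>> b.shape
(5, 3, 2)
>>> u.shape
(5, 3)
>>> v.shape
()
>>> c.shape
(5, 2)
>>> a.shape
(2,)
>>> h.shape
(3, 5)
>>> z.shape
(2, 5)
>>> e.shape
(2, 2)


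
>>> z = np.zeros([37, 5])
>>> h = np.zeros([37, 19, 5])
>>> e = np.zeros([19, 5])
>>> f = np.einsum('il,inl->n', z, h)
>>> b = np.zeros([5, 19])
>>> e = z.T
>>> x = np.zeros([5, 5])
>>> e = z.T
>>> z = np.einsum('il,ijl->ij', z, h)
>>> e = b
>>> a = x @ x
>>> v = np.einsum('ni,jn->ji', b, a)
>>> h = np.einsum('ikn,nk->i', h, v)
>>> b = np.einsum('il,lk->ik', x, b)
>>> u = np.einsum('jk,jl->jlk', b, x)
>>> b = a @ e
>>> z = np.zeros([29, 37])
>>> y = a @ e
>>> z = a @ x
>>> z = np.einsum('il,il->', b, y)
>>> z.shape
()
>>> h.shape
(37,)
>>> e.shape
(5, 19)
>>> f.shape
(19,)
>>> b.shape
(5, 19)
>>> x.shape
(5, 5)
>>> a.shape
(5, 5)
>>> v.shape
(5, 19)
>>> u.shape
(5, 5, 19)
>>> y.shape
(5, 19)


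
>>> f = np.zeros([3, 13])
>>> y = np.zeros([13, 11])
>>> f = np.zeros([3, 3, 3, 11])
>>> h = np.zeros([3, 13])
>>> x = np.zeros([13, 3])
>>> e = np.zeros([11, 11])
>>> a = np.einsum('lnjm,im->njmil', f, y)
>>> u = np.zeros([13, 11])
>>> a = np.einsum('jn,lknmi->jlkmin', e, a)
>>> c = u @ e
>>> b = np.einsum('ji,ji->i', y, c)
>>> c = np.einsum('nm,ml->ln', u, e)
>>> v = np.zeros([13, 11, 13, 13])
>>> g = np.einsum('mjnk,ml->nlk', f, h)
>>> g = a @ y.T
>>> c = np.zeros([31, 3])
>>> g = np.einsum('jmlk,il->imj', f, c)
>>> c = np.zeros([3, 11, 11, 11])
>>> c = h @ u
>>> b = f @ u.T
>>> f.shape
(3, 3, 3, 11)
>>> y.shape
(13, 11)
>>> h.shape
(3, 13)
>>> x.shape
(13, 3)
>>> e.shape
(11, 11)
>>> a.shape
(11, 3, 3, 13, 3, 11)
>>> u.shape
(13, 11)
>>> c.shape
(3, 11)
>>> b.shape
(3, 3, 3, 13)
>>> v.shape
(13, 11, 13, 13)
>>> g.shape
(31, 3, 3)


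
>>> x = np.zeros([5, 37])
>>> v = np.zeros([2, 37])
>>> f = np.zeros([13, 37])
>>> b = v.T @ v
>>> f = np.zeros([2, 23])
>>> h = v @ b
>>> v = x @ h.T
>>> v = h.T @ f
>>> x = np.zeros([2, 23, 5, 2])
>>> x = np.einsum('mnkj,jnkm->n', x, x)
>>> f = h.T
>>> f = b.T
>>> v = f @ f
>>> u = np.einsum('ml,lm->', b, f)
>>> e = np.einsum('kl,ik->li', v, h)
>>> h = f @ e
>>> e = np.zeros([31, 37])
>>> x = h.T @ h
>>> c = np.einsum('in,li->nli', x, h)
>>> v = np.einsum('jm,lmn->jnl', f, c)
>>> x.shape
(2, 2)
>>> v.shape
(37, 2, 2)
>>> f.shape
(37, 37)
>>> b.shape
(37, 37)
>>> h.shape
(37, 2)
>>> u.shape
()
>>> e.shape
(31, 37)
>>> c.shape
(2, 37, 2)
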